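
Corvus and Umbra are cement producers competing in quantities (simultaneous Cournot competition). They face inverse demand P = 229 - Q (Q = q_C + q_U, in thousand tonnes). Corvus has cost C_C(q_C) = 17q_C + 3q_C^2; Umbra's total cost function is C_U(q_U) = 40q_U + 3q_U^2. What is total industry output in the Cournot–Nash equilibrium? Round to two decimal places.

Corvus's profit: π_C = (229 - Q)q_C - (17q_C + 3q_C²). Setting ∂π_C/∂q_C = 0: 212 - 8q_C - (q_U) = 0.
Umbra's first-order condition: 189 - 8q_U - (q_C) = 0.
Rearranging gives the reaction functions q_C = (212 - q_U)/8 and q_U = (189 - q_C)/8.
Solving the pair: q_C = 1507/63, q_U = 1300/63.
Total output Q = 1507/63 + 1300/63 = 401/9.

44.56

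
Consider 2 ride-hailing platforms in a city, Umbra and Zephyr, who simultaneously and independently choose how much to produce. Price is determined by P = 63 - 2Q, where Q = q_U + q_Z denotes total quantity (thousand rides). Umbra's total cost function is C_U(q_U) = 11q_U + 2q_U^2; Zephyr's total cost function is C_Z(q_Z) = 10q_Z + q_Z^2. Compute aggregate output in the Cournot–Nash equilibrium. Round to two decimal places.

Umbra's profit: π_U = (63 - 2Q)q_U - (11q_U + 2q_U²). Setting ∂π_U/∂q_U = 0: 52 - 8q_U - 2(q_Z) = 0.
Zephyr's first-order condition: 53 - 6q_Z - 2(q_U) = 0.
Best responses: q_U = (52 - 2q_Z)/8, q_Z = (53 - 2q_U)/6.
Solving the pair: q_U = 103/22, q_Z = 80/11.
Total output Q = 103/22 + 80/11 = 263/22.

11.95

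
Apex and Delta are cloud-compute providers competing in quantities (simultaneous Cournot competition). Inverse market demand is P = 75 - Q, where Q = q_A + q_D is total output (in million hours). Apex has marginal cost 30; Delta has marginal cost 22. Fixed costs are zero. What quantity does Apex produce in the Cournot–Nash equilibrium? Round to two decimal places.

12.33

Apex's profit: π_A = (75 - Q)q_A - (30q_A). Setting ∂π_A/∂q_A = 0: 45 - 2q_A - (q_D) = 0.
Delta's profit: π_D = (75 - Q)q_D - (22q_D). Setting ∂π_D/∂q_D = 0: 53 - 2q_D - (q_A) = 0.
Rearranging gives the reaction functions q_A = (45 - q_D)/2 and q_D = (53 - q_A)/2.
Solving the pair: q_A = 37/3, q_D = 61/3.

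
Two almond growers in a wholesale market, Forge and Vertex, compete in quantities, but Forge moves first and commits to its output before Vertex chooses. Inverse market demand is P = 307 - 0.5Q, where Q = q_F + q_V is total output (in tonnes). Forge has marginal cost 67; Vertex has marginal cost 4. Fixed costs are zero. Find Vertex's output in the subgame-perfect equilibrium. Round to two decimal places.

The follower Vertex best-responds to any q_F: π_V = (307 - 0.5Q)q_V - 4q_V.
Follower FOC: 303 - (1/2)q_F - q_V = 0, so q_V(q_F) = (303 - (1/2)q_F).
Forge substitutes q_V(q_F) into its own profit: π_F = q_F(307 - (1/2)q_F - (303 - (1/2)q_F)/2) - 67q_F = (311/2 - (1/4)q_F)q_F - 67q_F.
Maximising: ∂π_F/∂q_F = 177/2 - (1/2)q_F = 0, giving q_F = 177.
Then q_V = (303 - (1/2)·177) = 429/2.

214.50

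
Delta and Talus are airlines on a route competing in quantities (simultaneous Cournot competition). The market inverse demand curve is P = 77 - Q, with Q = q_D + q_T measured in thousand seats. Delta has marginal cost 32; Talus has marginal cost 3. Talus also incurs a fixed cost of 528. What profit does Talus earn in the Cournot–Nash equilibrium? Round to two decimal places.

650.78

Delta's profit: π_D = (77 - Q)q_D - (32q_D). Setting ∂π_D/∂q_D = 0: 45 - 2q_D - (q_T) = 0.
Talus's profit: π_T = (77 - Q)q_T - (3q_T). Setting ∂π_T/∂q_T = 0: 74 - 2q_T - (q_D) = 0.
Rearranging gives the reaction functions q_D = (45 - q_T)/2 and q_T = (74 - q_D)/2.
Solving the pair: q_D = 16/3, q_T = 103/3.
Price P = 77 - 119/3 = 112/3.
Talus's profit: (112/3 - 3)·(103/3) - 528 = 650.7778.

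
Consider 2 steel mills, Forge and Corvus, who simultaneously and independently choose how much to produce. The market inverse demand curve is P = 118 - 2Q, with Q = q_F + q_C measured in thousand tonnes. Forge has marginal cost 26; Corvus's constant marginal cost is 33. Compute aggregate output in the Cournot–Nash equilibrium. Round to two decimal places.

Forge's profit: π_F = (118 - 2Q)q_F - (26q_F). Setting ∂π_F/∂q_F = 0: 92 - 4q_F - 2(q_C) = 0.
Corvus's first-order condition: 85 - 4q_C - 2(q_F) = 0.
Rearranging gives the reaction functions q_F = (92 - 2q_C)/4 and q_C = (85 - 2q_F)/4.
Solving the pair: q_F = 33/2, q_C = 13.
Total output Q = 33/2 + 13 = 59/2.

29.50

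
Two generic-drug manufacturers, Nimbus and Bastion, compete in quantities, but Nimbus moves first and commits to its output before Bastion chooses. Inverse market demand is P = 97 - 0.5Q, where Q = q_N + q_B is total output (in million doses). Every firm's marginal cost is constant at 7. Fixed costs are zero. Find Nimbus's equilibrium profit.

2025

Solve by backward induction. Given q_N, the follower Bastion maximises π_B = (97 - (1/2)q_N - (1/2)q_B)q_B - 7q_B.
∂π_B/∂q_B = 90 - (1/2)q_N - q_B = 0 gives the reaction function q_B = (90 - (1/2)q_N).
Nimbus substitutes q_B(q_N) into its own profit: π_N = q_N(97 - (1/2)q_N - (90 - (1/2)q_N)/2) - 7q_N = (52 - (1/4)q_N)q_N - 7q_N.
The leader's first-order condition 45 - (1/2)q_N = 0 yields q_N = 90.
Then q_B = (90 - (1/2)·90) = 45.
Price P = 97 - (1/2)·135 = 59/2.
Nimbus's profit: (59/2 - 7)·90 = 2025.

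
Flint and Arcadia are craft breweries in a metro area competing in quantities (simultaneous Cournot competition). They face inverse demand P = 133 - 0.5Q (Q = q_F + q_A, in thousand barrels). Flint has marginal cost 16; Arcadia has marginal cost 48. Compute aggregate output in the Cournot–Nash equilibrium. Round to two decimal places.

134.67

Flint's profit: π_F = (133 - 0.5Q)q_F - (16q_F). Setting ∂π_F/∂q_F = 0: 117 - q_F - (1/2)(q_A) = 0.
Arcadia's profit: π_A = (133 - 0.5Q)q_A - (48q_A). Setting ∂π_A/∂q_A = 0: 85 - q_A - (1/2)(q_F) = 0.
Best responses: q_F = (117 - (1/2)q_A), q_A = (85 - (1/2)q_F).
Substituting one into the other gives q_F = 298/3 and q_A = 106/3.
Total output Q = 298/3 + 106/3 = 404/3.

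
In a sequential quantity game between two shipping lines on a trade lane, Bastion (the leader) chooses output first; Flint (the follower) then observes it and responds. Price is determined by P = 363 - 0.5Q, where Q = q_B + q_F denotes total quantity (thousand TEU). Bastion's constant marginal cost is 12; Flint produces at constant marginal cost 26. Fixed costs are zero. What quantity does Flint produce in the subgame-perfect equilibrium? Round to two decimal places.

154.50

The follower Flint best-responds to any q_B: π_F = (363 - 0.5Q)q_F - 26q_F.
Setting the follower's marginal profit to zero, 337 - (1/2)q_B - q_F = 0, i.e. q_F = (337 - (1/2)q_B).
Bastion substitutes q_F(q_B) into its own profit: π_B = q_B(363 - (1/2)q_B - (337 - (1/2)q_B)/2) - 12q_B = (389/2 - (1/4)q_B)q_B - 12q_B.
The leader's first-order condition 365/2 - (1/2)q_B = 0 yields q_B = 365.
Then q_F = (337 - (1/2)·365) = 309/2.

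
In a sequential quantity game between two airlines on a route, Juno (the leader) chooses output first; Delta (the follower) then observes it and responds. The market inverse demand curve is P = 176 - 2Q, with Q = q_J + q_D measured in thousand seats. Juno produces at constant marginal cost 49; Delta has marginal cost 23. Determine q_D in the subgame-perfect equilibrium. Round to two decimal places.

25.63

Solve by backward induction. Given q_J, the follower Delta maximises π_D = (176 - 2q_J - 2q_D)q_D - 23q_D.
∂π_D/∂q_D = 153 - 2q_J - 4q_D = 0 gives the reaction function q_D = (153 - 2q_J)/4.
Juno substitutes q_D(q_J) into its own profit: π_J = q_J(176 - 2q_J - (153 - 2q_J)/2) - 49q_J = (199/2 - q_J)q_J - 49q_J.
Leader FOC: 101/2 - 2q_J = 0, so q_J = 101/4.
Then q_D = (153 - 2·(101/4))/4 = 205/8.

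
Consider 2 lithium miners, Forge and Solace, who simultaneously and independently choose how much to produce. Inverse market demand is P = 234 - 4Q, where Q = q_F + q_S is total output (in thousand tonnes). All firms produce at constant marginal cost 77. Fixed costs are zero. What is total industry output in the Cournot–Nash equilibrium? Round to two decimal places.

Each firm earns π_i = (234 - 4Q)q_i - 77q_i.
First-order condition (treating rivals' output as given): 157 - 8q_i - 4q_j = 0.
By symmetry each firm produces the same amount; substituting q_j = q_i yields q_i = 157/12.
Total output Q = 157/12 + 157/12 = 157/6.

26.17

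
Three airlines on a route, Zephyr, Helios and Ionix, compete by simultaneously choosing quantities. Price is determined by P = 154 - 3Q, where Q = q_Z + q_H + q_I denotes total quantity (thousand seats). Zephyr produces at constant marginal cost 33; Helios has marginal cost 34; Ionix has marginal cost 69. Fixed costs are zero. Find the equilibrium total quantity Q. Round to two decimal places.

27.17

Zephyr's profit: π_Z = (154 - 3Q)q_Z - (33q_Z). Setting ∂π_Z/∂q_Z = 0: 121 - 6q_Z - 3(q_H + q_I) = 0.
Helios's profit: π_H = (154 - 3Q)q_H - (34q_H). Setting ∂π_H/∂q_H = 0: 120 - 6q_H - 3(q_Z + q_I) = 0.
Ionix's profit: π_I = (154 - 3Q)q_I - (69q_I). Setting ∂π_I/∂q_I = 0: 85 - 6q_I - 3(q_Z + q_H) = 0.
Summing all 3 equations gives 326 − 12Q = 0, hence Q = 163/6.
Back-substituting: q_Z = (121 − 163/2)/3 = 79/6, q_H = (120 − 163/2)/3 = 77/6, q_I = (85 − 163/2)/3 = 7/6.
Total output Q = 79/6 + 77/6 + 7/6 = 163/6.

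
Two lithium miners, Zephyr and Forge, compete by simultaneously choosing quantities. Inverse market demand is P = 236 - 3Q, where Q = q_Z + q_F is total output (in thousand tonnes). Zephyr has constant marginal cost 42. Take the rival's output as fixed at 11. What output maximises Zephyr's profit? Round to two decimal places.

With the rival's output fixed at 11, Zephyr's profit is π_Z = (236 - 3·11 - 3q_Z)q_Z - (42q_Z) = (203 - 3q_Z)q_Z - (42q_Z).
∂π_Z/∂q_Z = 161 - 6q_Z = 0, so q_Z = 161/6.

26.83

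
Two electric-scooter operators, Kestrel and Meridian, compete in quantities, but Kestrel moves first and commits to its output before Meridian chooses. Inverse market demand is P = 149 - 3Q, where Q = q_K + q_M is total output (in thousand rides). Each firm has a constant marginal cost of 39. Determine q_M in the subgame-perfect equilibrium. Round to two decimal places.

9.17

The follower Meridian best-responds to any q_K: π_M = (149 - 3Q)q_M - 39q_M.
Follower FOC: 110 - 3q_K - 6q_M = 0, so q_M(q_K) = (110 - 3q_K)/6.
The leader anticipates this reaction. Substituting into P = 149 - 3Q gives P = 94 - (3/2)q_K, so π_K = (94 - (3/2)q_K)q_K - 39q_K.
Maximising: ∂π_K/∂q_K = 55 - 3q_K = 0, giving q_K = 55/3.
Then q_M = (110 - 3·(55/3))/6 = 55/6.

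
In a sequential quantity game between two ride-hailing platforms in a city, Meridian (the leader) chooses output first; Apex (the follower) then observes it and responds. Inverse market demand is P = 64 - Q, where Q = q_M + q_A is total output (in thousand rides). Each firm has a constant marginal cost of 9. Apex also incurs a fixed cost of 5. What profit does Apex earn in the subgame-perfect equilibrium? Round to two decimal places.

184.06

The follower Apex best-responds to any q_M: π_A = (64 - Q)q_A - 9q_A.
∂π_A/∂q_A = 55 - q_M - 2q_A = 0 gives the reaction function q_A = (55 - q_M)/2.
The leader anticipates this reaction. Substituting into P = 64 - Q gives P = 73/2 - (1/2)q_M, so π_M = (73/2 - (1/2)q_M)q_M - 9q_M.
The leader's first-order condition 55/2 - q_M = 0 yields q_M = 55/2.
Then q_A = (55 - 55/2)/2 = 55/4.
Price P = 64 - 165/4 = 91/4.
Apex's profit: (91/4 - 9)·(55/4) - 5 = 184.0625.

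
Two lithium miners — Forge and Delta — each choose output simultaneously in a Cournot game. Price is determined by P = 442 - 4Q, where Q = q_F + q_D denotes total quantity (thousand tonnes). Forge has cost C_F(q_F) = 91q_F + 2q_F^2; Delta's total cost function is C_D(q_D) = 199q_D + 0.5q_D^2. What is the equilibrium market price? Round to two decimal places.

281.17

Forge's profit: π_F = (442 - 4Q)q_F - (91q_F + 2q_F²). Setting ∂π_F/∂q_F = 0: 351 - 12q_F - 4(q_D) = 0.
Delta's first-order condition: 243 - 9q_D - 4(q_F) = 0.
Rearranging gives the reaction functions q_F = (351 - 4q_D)/12 and q_D = (243 - 4q_F)/9.
Solving the pair: q_F = 23.7717, q_D = 378/23.
Total output Q = 40.2065, so price P = 442 - 4·40.2065 = 281.1739.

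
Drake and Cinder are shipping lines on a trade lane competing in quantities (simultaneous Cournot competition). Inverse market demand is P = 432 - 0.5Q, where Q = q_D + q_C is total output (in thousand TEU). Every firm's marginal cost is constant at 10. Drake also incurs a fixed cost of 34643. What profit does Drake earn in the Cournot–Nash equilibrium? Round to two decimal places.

A representative firm's profit is π_i = q_i(432 - 0.5Q) - 10q_i.
Setting ∂π_i/∂q_i = 0 with rivals' quantities fixed: 422 - q_i - (1/2)q_j = 0.
With identical firms every q_j equals q_i, so q_j = q_i and 422 = (3/2)q_i, giving q_i = 844/3.
Price P = 432 - (1/2)·(1688/3) = 452/3.
Drake's profit: (452/3 - 10)·(844/3) - 34643 = 4931.2222.

4931.22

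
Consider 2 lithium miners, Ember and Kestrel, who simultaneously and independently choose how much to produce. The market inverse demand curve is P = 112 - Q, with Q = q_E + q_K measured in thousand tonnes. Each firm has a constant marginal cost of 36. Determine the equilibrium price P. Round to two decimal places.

61.33

A representative firm's profit is π_i = q_i(112 - Q) - 36q_i.
First-order condition (treating rivals' output as given): 76 - 2q_i - q_j = 0.
With identical firms every q_j equals q_i, so q_j = q_i and 76 = 3q_i, giving q_i = 76/3.
Total output Q = 152/3, so price P = 112 - 152/3 = 184/3.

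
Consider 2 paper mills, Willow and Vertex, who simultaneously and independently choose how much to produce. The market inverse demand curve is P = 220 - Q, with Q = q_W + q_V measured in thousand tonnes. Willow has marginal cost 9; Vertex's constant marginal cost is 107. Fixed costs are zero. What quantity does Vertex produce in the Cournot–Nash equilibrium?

Willow's profit: π_W = (220 - Q)q_W - (9q_W). Setting ∂π_W/∂q_W = 0: 211 - 2q_W - (q_V) = 0.
Vertex's first-order condition: 113 - 2q_V - (q_W) = 0.
Rearranging gives the reaction functions q_W = (211 - q_V)/2 and q_V = (113 - q_W)/2.
Substituting one into the other gives q_W = 103 and q_V = 5.

5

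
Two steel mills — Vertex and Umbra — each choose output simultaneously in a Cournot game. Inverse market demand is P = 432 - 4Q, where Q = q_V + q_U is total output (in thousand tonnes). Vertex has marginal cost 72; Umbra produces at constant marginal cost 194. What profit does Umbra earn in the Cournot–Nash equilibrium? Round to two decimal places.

373.78

Vertex's profit: π_V = (432 - 4Q)q_V - (72q_V). Setting ∂π_V/∂q_V = 0: 360 - 8q_V - 4(q_U) = 0.
Umbra's first-order condition: 238 - 8q_U - 4(q_V) = 0.
Best responses: q_V = (360 - 4q_U)/8, q_U = (238 - 4q_V)/8.
Solving the pair: q_V = 241/6, q_U = 29/3.
Price P = 432 - 4·(299/6) = 698/3.
Umbra's profit: (698/3 - 194)·(29/3) = 373.7778.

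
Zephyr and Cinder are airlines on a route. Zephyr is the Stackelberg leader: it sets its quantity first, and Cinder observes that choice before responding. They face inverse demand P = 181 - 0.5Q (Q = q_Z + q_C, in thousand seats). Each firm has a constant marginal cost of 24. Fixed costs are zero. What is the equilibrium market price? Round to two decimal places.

The follower Cinder best-responds to any q_Z: π_C = (181 - 0.5Q)q_C - 24q_C.
Follower FOC: 157 - (1/2)q_Z - q_C = 0, so q_C(q_Z) = (157 - (1/2)q_Z).
The leader anticipates this reaction. Substituting into P = 181 - 0.5Q gives P = 205/2 - (1/4)q_Z, so π_Z = (205/2 - (1/4)q_Z)q_Z - 24q_Z.
Maximising: ∂π_Z/∂q_Z = 157/2 - (1/2)q_Z = 0, giving q_Z = 157.
Then q_C = (157 - (1/2)·157) = 157/2.
Total output Q = 471/2, so price P = 181 - (1/2)·(471/2) = 253/4.

63.25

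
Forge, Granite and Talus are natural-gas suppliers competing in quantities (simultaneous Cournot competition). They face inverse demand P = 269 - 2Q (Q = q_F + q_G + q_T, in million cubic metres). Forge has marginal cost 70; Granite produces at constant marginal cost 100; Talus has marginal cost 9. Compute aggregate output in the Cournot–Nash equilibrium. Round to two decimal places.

78.50

Forge's profit: π_F = (269 - 2Q)q_F - (70q_F). Setting ∂π_F/∂q_F = 0: 199 - 4q_F - 2(q_G + q_T) = 0.
Granite's first-order condition: 169 - 4q_G - 2(q_F + q_T) = 0.
Talus's profit: π_T = (269 - 2Q)q_T - (9q_T). Setting ∂π_T/∂q_T = 0: 260 - 4q_T - 2(q_F + q_G) = 0.
Adding the 3 conditions: 628 − 4Q − 4Q = 0, i.e. Q = 157/2.
Back-substituting: q_F = (199 − 157)/2 = 21, q_G = (169 − 157)/2 = 6, q_T = (260 − 157)/2 = 103/2.
Total output Q = 21 + 6 + 103/2 = 157/2.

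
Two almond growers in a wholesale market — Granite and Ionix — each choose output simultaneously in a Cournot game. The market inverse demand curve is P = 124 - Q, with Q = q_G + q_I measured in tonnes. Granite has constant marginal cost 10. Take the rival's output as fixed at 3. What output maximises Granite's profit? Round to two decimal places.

With the rival's output fixed at 3, Granite's profit is π_G = (124 - 3 - q_G)q_G - (10q_G) = (121 - q_G)q_G - (10q_G).
∂π_G/∂q_G = 111 - 2q_G = 0, so q_G = 111/2.

55.50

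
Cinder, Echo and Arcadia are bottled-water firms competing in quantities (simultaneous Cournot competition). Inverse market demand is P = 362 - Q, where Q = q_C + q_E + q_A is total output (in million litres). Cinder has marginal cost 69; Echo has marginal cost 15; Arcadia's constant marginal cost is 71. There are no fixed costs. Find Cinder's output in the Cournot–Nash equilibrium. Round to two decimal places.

60.25

Cinder's profit: π_C = (362 - Q)q_C - (69q_C). Setting ∂π_C/∂q_C = 0: 293 - 2q_C - (q_E + q_A) = 0.
Echo's profit: π_E = (362 - Q)q_E - (15q_E). Setting ∂π_E/∂q_E = 0: 347 - 2q_E - (q_C + q_A) = 0.
Arcadia's profit: π_A = (362 - Q)q_A - (71q_A). Setting ∂π_A/∂q_A = 0: 291 - 2q_A - (q_C + q_E) = 0.
Adding the 3 first-order conditions: 931 − 4Q = 0, so Q = 931/4.
Back-substituting: q_C = (293 − 931/4) = 241/4, q_E = (347 − 931/4) = 457/4, q_A = (291 − 931/4) = 233/4.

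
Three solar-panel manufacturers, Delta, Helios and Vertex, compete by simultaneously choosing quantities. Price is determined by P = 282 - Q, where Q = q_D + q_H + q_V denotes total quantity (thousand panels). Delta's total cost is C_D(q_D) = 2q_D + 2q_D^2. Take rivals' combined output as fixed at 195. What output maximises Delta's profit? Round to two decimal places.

14.17

With rivals' combined output fixed at 195, Delta's profit is π_D = (282 - 195 - q_D)q_D - (2q_D + 2q_D²) = (87 - q_D)q_D - (2q_D + 2q_D²).
∂π_D/∂q_D = 85 - 6q_D = 0, so q_D = 85/6.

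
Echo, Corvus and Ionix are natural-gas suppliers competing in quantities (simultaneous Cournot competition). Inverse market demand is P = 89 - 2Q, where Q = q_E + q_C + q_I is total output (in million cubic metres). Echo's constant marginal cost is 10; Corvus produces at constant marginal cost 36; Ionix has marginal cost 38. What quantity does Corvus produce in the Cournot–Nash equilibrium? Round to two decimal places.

3.63

Echo's profit: π_E = (89 - 2Q)q_E - (10q_E). Setting ∂π_E/∂q_E = 0: 79 - 4q_E - 2(q_C + q_I) = 0.
Corvus's first-order condition: 53 - 4q_C - 2(q_E + q_I) = 0.
Ionix's first-order condition: 51 - 4q_I - 2(q_E + q_C) = 0.
Summing all 3 equations gives 183 − 8Q = 0, hence Q = 183/8.
Back-substituting: q_E = (79 − 183/4)/2 = 133/8, q_C = (53 − 183/4)/2 = 29/8, q_I = (51 − 183/4)/2 = 21/8.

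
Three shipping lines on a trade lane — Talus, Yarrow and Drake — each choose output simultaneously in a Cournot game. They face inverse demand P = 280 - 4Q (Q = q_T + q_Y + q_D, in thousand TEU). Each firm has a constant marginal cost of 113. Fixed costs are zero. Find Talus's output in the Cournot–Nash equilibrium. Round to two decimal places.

A representative firm's profit is π_i = q_i(280 - 4Q) - 113q_i.
Setting ∂π_i/∂q_i = 0 with rivals' quantities fixed: 167 - 8q_i - 4·Σ_{j≠i} q_j = 0.
With identical firms every q_j equals q_i, so Σ_{j≠i} q_j = 2q_i and 167 = 16q_i, giving q_i = 167/16.

10.44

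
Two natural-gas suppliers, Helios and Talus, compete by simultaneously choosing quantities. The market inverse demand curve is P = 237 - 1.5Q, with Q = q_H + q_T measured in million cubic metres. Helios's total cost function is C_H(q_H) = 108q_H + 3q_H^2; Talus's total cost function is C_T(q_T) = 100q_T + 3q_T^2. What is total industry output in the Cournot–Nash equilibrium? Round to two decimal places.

25.33

Helios's profit: π_H = (237 - 1.5Q)q_H - (108q_H + 3q_H²). Setting ∂π_H/∂q_H = 0: 129 - 9q_H - (3/2)(q_T) = 0.
Talus's profit: π_T = (237 - 1.5Q)q_T - (100q_T + 3q_T²). Setting ∂π_T/∂q_T = 0: 137 - 9q_T - (3/2)(q_H) = 0.
Best responses: q_H = (129 - (3/2)q_T)/9, q_T = (137 - (3/2)q_H)/9.
Substituting one into the other gives q_H = 182/15 and q_T = 66/5.
Total output Q = 182/15 + 66/5 = 76/3.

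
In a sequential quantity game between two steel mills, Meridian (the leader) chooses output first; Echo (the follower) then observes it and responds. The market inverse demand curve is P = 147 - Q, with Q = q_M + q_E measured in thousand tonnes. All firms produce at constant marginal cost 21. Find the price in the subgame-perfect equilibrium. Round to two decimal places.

Solve by backward induction. Given q_M, the follower Echo maximises π_E = (147 - q_M - q_E)q_E - 21q_E.
Setting the follower's marginal profit to zero, 126 - q_M - 2q_E = 0, i.e. q_E = (126 - q_M)/2.
The leader anticipates this reaction. Substituting into P = 147 - Q gives P = 84 - (1/2)q_M, so π_M = (84 - (1/2)q_M)q_M - 21q_M.
Leader FOC: 63 - q_M = 0, so q_M = 63.
Then q_E = (126 - 63)/2 = 63/2.
Total output Q = 189/2, so price P = 147 - 189/2 = 105/2.

52.50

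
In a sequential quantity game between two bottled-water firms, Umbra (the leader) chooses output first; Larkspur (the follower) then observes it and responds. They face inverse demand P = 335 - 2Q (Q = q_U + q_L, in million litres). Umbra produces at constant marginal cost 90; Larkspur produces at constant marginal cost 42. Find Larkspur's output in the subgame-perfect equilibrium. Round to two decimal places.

The follower Larkspur best-responds to any q_U: π_L = (335 - 2Q)q_L - 42q_L.
Follower FOC: 293 - 2q_U - 4q_L = 0, so q_L(q_U) = (293 - 2q_U)/4.
The leader anticipates this reaction. Substituting into P = 335 - 2Q gives P = 377/2 - q_U, so π_U = (377/2 - q_U)q_U - 90q_U.
Leader FOC: 197/2 - 2q_U = 0, so q_U = 197/4.
Then q_L = (293 - 2·(197/4))/4 = 389/8.

48.63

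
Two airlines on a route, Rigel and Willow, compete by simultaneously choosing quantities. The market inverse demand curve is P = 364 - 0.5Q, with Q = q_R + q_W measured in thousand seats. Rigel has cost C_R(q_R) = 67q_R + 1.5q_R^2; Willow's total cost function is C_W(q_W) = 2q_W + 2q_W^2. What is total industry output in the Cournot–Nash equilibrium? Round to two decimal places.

131.82

Rigel's profit: π_R = (364 - 0.5Q)q_R - (67q_R + (3/2)q_R²). Setting ∂π_R/∂q_R = 0: 297 - 4q_R - (1/2)(q_W) = 0.
Willow's profit: π_W = (364 - 0.5Q)q_W - (2q_W + 2q_W²). Setting ∂π_W/∂q_W = 0: 362 - 5q_W - (1/2)(q_R) = 0.
So q_R = (297 - (1/2)q_W)/4 and q_W = (362 - (1/2)q_R)/5.
Substituting one into the other gives q_R = 66.0253 and q_W = 65.7975.
Total output Q = 66.0253 + 65.7975 = 131.8228.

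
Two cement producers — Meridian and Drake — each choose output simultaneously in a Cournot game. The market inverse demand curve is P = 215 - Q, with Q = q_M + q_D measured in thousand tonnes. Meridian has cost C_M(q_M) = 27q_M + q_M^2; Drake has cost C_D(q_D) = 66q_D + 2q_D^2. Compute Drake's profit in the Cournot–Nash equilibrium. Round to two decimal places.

Meridian's profit: π_M = (215 - Q)q_M - (27q_M + q_M²). Setting ∂π_M/∂q_M = 0: 188 - 4q_M - (q_D) = 0.
Drake's profit: π_D = (215 - Q)q_D - (66q_D + 2q_D²). Setting ∂π_D/∂q_D = 0: 149 - 6q_D - (q_M) = 0.
Rearranging gives the reaction functions q_M = (188 - q_D)/4 and q_D = (149 - q_M)/6.
Substituting one into the other gives q_M = 979/23 and q_D = 408/23.
Price P = 215 - 1387/23 = 154.6957.
Drake's profit: 154.6957·(408/23) - 66·(408/23) - 2(408/23)² = 944.0302.

944.03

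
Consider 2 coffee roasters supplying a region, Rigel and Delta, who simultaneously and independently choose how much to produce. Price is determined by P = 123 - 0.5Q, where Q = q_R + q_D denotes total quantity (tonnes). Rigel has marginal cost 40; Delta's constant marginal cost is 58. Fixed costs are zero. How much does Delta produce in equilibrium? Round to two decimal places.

31.33

Rigel's profit: π_R = (123 - 0.5Q)q_R - (40q_R). Setting ∂π_R/∂q_R = 0: 83 - q_R - (1/2)(q_D) = 0.
Delta's first-order condition: 65 - q_D - (1/2)(q_R) = 0.
Best responses: q_R = (83 - (1/2)q_D), q_D = (65 - (1/2)q_R).
Solving the pair: q_R = 202/3, q_D = 94/3.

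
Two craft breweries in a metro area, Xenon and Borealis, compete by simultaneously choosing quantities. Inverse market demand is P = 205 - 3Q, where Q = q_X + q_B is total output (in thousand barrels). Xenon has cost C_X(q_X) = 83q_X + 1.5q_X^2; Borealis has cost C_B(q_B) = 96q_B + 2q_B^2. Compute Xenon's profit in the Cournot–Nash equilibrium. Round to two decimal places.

Xenon's profit: π_X = (205 - 3Q)q_X - (83q_X + (3/2)q_X²). Setting ∂π_X/∂q_X = 0: 122 - 9q_X - 3(q_B) = 0.
Borealis's first-order condition: 109 - 10q_B - 3(q_X) = 0.
Best responses: q_X = (122 - 3q_B)/9, q_B = (109 - 3q_X)/10.
Solving the pair: q_X = 893/81, q_B = 205/27.
Price P = 205 - 3·(1508/81) = 149.1481.
Xenon's profit: 149.1481·(893/81) - 83·(893/81) - (3/2)(893/81)² = 546.9472.

546.95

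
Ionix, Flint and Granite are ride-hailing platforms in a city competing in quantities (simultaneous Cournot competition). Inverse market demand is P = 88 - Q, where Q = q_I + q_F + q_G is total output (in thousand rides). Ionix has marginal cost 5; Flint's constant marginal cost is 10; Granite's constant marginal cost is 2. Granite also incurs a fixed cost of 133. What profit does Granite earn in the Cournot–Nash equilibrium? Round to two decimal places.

Ionix's profit: π_I = (88 - Q)q_I - (5q_I). Setting ∂π_I/∂q_I = 0: 83 - 2q_I - (q_F + q_G) = 0.
Flint's profit: π_F = (88 - Q)q_F - (10q_F). Setting ∂π_F/∂q_F = 0: 78 - 2q_F - (q_I + q_G) = 0.
Granite's profit: π_G = (88 - Q)q_G - (2q_G). Setting ∂π_G/∂q_G = 0: 86 - 2q_G - (q_I + q_F) = 0.
Summing all 3 equations gives 247 − 4Q = 0, hence Q = 247/4.
Back-substituting: q_I = (83 − 247/4) = 85/4, q_F = (78 − 247/4) = 65/4, q_G = (86 − 247/4) = 97/4.
Price P = 88 - 247/4 = 105/4.
Granite's profit: (105/4 - 2)·(97/4) - 133 = 455.0625.

455.06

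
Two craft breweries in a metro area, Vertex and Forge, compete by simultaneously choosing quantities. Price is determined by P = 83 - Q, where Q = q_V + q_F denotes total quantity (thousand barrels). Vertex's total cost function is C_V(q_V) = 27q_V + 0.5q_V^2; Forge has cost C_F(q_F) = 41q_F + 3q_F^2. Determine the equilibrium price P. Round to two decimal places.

62.30

Vertex's profit: π_V = (83 - Q)q_V - (27q_V + (1/2)q_V²). Setting ∂π_V/∂q_V = 0: 56 - 3q_V - (q_F) = 0.
Forge's profit: π_F = (83 - Q)q_F - (41q_F + 3q_F²). Setting ∂π_F/∂q_F = 0: 42 - 8q_F - (q_V) = 0.
So q_V = (56 - q_F)/3 and q_F = (42 - q_V)/8.
Substituting one into the other gives q_V = 406/23 and q_F = 70/23.
Total output Q = 476/23, so price P = 83 - 476/23 = 1433/23.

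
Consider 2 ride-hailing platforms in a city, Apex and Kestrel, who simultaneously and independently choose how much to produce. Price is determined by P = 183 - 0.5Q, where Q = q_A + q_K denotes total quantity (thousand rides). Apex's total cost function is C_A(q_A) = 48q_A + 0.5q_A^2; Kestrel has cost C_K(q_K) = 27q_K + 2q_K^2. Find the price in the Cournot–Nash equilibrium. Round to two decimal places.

139.85

Apex's profit: π_A = (183 - 0.5Q)q_A - (48q_A + (1/2)q_A²). Setting ∂π_A/∂q_A = 0: 135 - 2q_A - (1/2)(q_K) = 0.
Kestrel's first-order condition: 156 - 5q_K - (1/2)(q_A) = 0.
Rearranging gives the reaction functions q_A = (135 - (1/2)q_K)/2 and q_K = (156 - (1/2)q_A)/5.
Solving the pair: q_A = 796/13, q_K = 326/13.
Total output Q = 1122/13, so price P = 183 - (1/2)·(1122/13) = 1818/13.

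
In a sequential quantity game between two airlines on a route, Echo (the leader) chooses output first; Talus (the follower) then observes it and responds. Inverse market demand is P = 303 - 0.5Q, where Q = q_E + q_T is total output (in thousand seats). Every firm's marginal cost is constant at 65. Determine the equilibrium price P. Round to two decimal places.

124.50

Solve by backward induction. Given q_E, the follower Talus maximises π_T = (303 - (1/2)q_E - (1/2)q_T)q_T - 65q_T.
Setting the follower's marginal profit to zero, 238 - (1/2)q_E - q_T = 0, i.e. q_T = (238 - (1/2)q_E).
Echo substitutes q_T(q_E) into its own profit: π_E = q_E(303 - (1/2)q_E - (238 - (1/2)q_E)/2) - 65q_E = (184 - (1/4)q_E)q_E - 65q_E.
Maximising: ∂π_E/∂q_E = 119 - (1/2)q_E = 0, giving q_E = 238.
Then q_T = (238 - (1/2)·238) = 119.
Total output Q = 357, so price P = 303 - (1/2)·357 = 249/2.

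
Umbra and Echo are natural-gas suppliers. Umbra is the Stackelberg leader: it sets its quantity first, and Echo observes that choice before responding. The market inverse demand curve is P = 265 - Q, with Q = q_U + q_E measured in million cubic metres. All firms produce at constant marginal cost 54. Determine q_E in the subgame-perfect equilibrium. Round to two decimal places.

52.75

Solve by backward induction. Given q_U, the follower Echo maximises π_E = (265 - q_U - q_E)q_E - 54q_E.
Setting the follower's marginal profit to zero, 211 - q_U - 2q_E = 0, i.e. q_E = (211 - q_U)/2.
Umbra substitutes q_E(q_U) into its own profit: π_U = q_U(265 - q_U - (211 - q_U)/2) - 54q_U = (319/2 - (1/2)q_U)q_U - 54q_U.
The leader's first-order condition 211/2 - q_U = 0 yields q_U = 211/2.
Then q_E = (211 - 211/2)/2 = 211/4.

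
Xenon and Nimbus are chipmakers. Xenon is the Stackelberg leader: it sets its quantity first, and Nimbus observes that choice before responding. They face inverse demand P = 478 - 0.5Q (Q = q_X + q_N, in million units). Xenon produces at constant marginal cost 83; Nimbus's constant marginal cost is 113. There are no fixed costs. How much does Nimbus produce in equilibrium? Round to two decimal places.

The follower Nimbus best-responds to any q_X: π_N = (478 - 0.5Q)q_N - 113q_N.
∂π_N/∂q_N = 365 - (1/2)q_X - q_N = 0 gives the reaction function q_N = (365 - (1/2)q_X).
Xenon substitutes q_N(q_X) into its own profit: π_X = q_X(478 - (1/2)q_X - (365 - (1/2)q_X)/2) - 83q_X = (591/2 - (1/4)q_X)q_X - 83q_X.
The leader's first-order condition 425/2 - (1/2)q_X = 0 yields q_X = 425.
Then q_N = (365 - (1/2)·425) = 305/2.

152.50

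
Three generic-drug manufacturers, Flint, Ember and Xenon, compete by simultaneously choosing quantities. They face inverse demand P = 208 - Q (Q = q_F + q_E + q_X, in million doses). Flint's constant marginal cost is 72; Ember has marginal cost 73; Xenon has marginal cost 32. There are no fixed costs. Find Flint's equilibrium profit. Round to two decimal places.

588.06

Flint's profit: π_F = (208 - Q)q_F - (72q_F). Setting ∂π_F/∂q_F = 0: 136 - 2q_F - (q_E + q_X) = 0.
Ember's profit: π_E = (208 - Q)q_E - (73q_E). Setting ∂π_E/∂q_E = 0: 135 - 2q_E - (q_F + q_X) = 0.
Xenon's profit: π_X = (208 - Q)q_X - (32q_X). Setting ∂π_X/∂q_X = 0: 176 - 2q_X - (q_F + q_E) = 0.
Adding the 3 conditions: 447 − 2Q − 2Q = 0, i.e. Q = 447/4.
Back-substituting: q_F = (136 − 447/4) = 97/4, q_E = (135 − 447/4) = 93/4, q_X = (176 − 447/4) = 257/4.
Price P = 208 - 447/4 = 385/4.
Flint's profit: (385/4 - 72)·(97/4) = 588.0625.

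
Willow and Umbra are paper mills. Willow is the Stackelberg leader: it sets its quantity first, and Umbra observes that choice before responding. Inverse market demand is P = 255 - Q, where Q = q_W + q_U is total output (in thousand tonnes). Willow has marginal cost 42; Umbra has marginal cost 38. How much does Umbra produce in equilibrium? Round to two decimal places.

Solve by backward induction. Given q_W, the follower Umbra maximises π_U = (255 - q_W - q_U)q_U - 38q_U.
Setting the follower's marginal profit to zero, 217 - q_W - 2q_U = 0, i.e. q_U = (217 - q_W)/2.
Willow substitutes q_U(q_W) into its own profit: π_W = q_W(255 - q_W - (217 - q_W)/2) - 42q_W = (293/2 - (1/2)q_W)q_W - 42q_W.
Maximising: ∂π_W/∂q_W = 209/2 - q_W = 0, giving q_W = 209/2.
Then q_U = (217 - 209/2)/2 = 225/4.

56.25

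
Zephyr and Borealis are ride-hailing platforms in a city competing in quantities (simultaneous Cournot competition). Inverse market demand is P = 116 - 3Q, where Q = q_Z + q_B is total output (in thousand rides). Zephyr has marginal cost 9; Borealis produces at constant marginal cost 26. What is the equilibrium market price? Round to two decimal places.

Zephyr's profit: π_Z = (116 - 3Q)q_Z - (9q_Z). Setting ∂π_Z/∂q_Z = 0: 107 - 6q_Z - 3(q_B) = 0.
Borealis's first-order condition: 90 - 6q_B - 3(q_Z) = 0.
Rearranging gives the reaction functions q_Z = (107 - 3q_B)/6 and q_B = (90 - 3q_Z)/6.
Solving the pair: q_Z = 124/9, q_B = 73/9.
Total output Q = 197/9, so price P = 116 - 3·(197/9) = 151/3.

50.33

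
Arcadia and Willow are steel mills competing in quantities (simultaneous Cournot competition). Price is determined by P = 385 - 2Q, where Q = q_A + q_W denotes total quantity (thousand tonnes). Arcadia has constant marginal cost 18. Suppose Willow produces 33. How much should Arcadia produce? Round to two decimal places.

With the rival's output fixed at 33, Arcadia's profit is π_A = (385 - 2·33 - 2q_A)q_A - (18q_A) = (319 - 2q_A)q_A - (18q_A).
∂π_A/∂q_A = 301 - 4q_A = 0, so q_A = 301/4.

75.25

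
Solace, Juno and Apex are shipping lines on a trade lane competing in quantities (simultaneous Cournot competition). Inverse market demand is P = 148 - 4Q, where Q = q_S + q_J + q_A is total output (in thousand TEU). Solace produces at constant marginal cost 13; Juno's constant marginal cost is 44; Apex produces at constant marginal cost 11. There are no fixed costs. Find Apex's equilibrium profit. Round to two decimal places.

462.25

Solace's profit: π_S = (148 - 4Q)q_S - (13q_S). Setting ∂π_S/∂q_S = 0: 135 - 8q_S - 4(q_J + q_A) = 0.
Juno's profit: π_J = (148 - 4Q)q_J - (44q_J). Setting ∂π_J/∂q_J = 0: 104 - 8q_J - 4(q_S + q_A) = 0.
Apex's profit: π_A = (148 - 4Q)q_A - (11q_A). Setting ∂π_A/∂q_A = 0: 137 - 8q_A - 4(q_S + q_J) = 0.
Adding the 3 conditions: 376 − 8Q − 8Q = 0, i.e. Q = 47/2.
Back-substituting: q_S = (135 − 94)/4 = 41/4, q_J = (104 − 94)/4 = 5/2, q_A = (137 − 94)/4 = 43/4.
Price P = 148 - 4·(47/2) = 54.
Apex's profit: (54 - 11)·(43/4) = 1849/4.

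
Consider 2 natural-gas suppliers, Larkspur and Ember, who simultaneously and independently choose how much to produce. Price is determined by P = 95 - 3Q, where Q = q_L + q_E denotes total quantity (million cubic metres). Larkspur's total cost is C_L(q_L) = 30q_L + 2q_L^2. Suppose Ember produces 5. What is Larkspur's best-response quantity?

With the rival's output fixed at 5, Larkspur's profit is π_L = (95 - 3·5 - 3q_L)q_L - (30q_L + 2q_L²) = (80 - 3q_L)q_L - (30q_L + 2q_L²).
∂π_L/∂q_L = 50 - 10q_L = 0, so q_L = 5.

5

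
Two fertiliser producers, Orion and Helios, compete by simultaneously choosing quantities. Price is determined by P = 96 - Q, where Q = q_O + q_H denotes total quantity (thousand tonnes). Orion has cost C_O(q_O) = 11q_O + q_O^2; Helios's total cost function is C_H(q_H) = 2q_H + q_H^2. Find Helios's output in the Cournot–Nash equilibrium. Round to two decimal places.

19.40

Orion's profit: π_O = (96 - Q)q_O - (11q_O + q_O²). Setting ∂π_O/∂q_O = 0: 85 - 4q_O - (q_H) = 0.
Helios's profit: π_H = (96 - Q)q_H - (2q_H + q_H²). Setting ∂π_H/∂q_H = 0: 94 - 4q_H - (q_O) = 0.
So q_O = (85 - q_H)/4 and q_H = (94 - q_O)/4.
Solving the pair: q_O = 82/5, q_H = 97/5.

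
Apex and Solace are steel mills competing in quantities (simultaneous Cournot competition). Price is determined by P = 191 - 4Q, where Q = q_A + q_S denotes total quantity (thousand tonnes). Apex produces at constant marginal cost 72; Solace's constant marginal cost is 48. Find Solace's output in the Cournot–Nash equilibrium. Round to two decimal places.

Apex's profit: π_A = (191 - 4Q)q_A - (72q_A). Setting ∂π_A/∂q_A = 0: 119 - 8q_A - 4(q_S) = 0.
Solace's first-order condition: 143 - 8q_S - 4(q_A) = 0.
So q_A = (119 - 4q_S)/8 and q_S = (143 - 4q_A)/8.
Substituting one into the other gives q_A = 95/12 and q_S = 167/12.

13.92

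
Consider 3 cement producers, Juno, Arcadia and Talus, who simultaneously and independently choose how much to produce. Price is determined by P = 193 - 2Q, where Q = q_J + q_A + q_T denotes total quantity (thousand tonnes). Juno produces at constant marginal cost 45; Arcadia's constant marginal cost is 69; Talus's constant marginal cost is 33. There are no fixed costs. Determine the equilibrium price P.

85

Juno's profit: π_J = (193 - 2Q)q_J - (45q_J). Setting ∂π_J/∂q_J = 0: 148 - 4q_J - 2(q_A + q_T) = 0.
Arcadia's first-order condition: 124 - 4q_A - 2(q_J + q_T) = 0.
Talus's first-order condition: 160 - 4q_T - 2(q_J + q_A) = 0.
Summing all 3 equations gives 432 − 8Q = 0, hence Q = 54.
Back-substituting: q_J = (148 − 108)/2 = 20, q_A = (124 − 108)/2 = 8, q_T = (160 − 108)/2 = 26.
Total output Q = 54, so price P = 193 - 2·54 = 85.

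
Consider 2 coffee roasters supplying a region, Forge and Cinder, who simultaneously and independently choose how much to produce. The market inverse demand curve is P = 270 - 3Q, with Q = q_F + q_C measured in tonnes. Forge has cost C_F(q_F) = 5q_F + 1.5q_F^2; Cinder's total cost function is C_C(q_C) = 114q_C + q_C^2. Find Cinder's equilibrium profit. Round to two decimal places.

373.78

Forge's profit: π_F = (270 - 3Q)q_F - (5q_F + (3/2)q_F²). Setting ∂π_F/∂q_F = 0: 265 - 9q_F - 3(q_C) = 0.
Cinder's profit: π_C = (270 - 3Q)q_C - (114q_C + q_C²). Setting ∂π_C/∂q_C = 0: 156 - 8q_C - 3(q_F) = 0.
Best responses: q_F = (265 - 3q_C)/9, q_C = (156 - 3q_F)/8.
Solving the pair: q_F = 236/9, q_C = 29/3.
Price P = 270 - 3·(323/9) = 487/3.
Cinder's profit: (487/3)·(29/3) - 114·(29/3) - (29/3)² = 373.7778.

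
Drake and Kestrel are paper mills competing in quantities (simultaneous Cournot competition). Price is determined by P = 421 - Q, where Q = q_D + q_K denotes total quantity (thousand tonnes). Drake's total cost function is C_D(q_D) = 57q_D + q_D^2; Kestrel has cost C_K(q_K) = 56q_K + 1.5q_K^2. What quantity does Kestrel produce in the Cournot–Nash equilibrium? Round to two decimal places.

57.68

Drake's profit: π_D = (421 - Q)q_D - (57q_D + q_D²). Setting ∂π_D/∂q_D = 0: 364 - 4q_D - (q_K) = 0.
Kestrel's first-order condition: 365 - 5q_K - (q_D) = 0.
Rearranging gives the reaction functions q_D = (364 - q_K)/4 and q_K = (365 - q_D)/5.
Substituting one into the other gives q_D = 1455/19 and q_K = 1096/19.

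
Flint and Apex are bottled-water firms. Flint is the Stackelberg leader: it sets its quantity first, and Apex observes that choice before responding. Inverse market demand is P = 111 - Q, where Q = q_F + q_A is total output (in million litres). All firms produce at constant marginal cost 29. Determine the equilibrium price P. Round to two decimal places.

49.50

Solve by backward induction. Given q_F, the follower Apex maximises π_A = (111 - q_F - q_A)q_A - 29q_A.
Follower FOC: 82 - q_F - 2q_A = 0, so q_A(q_F) = (82 - q_F)/2.
The leader anticipates this reaction. Substituting into P = 111 - Q gives P = 70 - (1/2)q_F, so π_F = (70 - (1/2)q_F)q_F - 29q_F.
The leader's first-order condition 41 - q_F = 0 yields q_F = 41.
Then q_A = (82 - 41)/2 = 41/2.
Total output Q = 123/2, so price P = 111 - 123/2 = 99/2.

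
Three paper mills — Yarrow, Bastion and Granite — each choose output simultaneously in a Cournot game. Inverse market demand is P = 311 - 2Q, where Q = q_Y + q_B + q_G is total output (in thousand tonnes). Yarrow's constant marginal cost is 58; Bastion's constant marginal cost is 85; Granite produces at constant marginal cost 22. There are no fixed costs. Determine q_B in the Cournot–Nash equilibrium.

17

Yarrow's profit: π_Y = (311 - 2Q)q_Y - (58q_Y). Setting ∂π_Y/∂q_Y = 0: 253 - 4q_Y - 2(q_B + q_G) = 0.
Bastion's first-order condition: 226 - 4q_B - 2(q_Y + q_G) = 0.
Granite's first-order condition: 289 - 4q_G - 2(q_Y + q_B) = 0.
Adding the 3 conditions: 768 − 4Q − 4Q = 0, i.e. Q = 96.
Back-substituting: q_Y = (253 − 192)/2 = 61/2, q_B = (226 − 192)/2 = 17, q_G = (289 − 192)/2 = 97/2.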